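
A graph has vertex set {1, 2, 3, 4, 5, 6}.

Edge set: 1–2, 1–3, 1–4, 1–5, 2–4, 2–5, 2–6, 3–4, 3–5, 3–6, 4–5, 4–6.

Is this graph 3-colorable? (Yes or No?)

No

1, 3, 4, 5 are pairwise adjacent (a clique of size 4), so at least 4 colors are needed.
So 3 colors are not enough.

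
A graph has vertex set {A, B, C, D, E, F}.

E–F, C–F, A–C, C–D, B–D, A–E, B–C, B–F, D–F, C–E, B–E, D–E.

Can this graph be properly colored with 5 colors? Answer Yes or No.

Yes

The chromatic number is 5. B, C, D, E, F are mutually adjacent (a clique of size 5), so at least 5 colors are needed.
5 colors suffice: color red → {C}; color blue → {E}; color green → {A, B}; color yellow → {D}; color purple → {F}.
That is already a proper 5-coloring.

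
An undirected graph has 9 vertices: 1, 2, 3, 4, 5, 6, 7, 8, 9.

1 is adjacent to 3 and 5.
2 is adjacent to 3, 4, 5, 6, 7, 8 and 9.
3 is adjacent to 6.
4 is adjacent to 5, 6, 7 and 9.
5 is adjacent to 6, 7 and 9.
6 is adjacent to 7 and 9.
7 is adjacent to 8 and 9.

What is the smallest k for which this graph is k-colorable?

6

2, 4, 5, 6, 7, 9 are mutually adjacent (a clique of size 6), so at least 6 colors are needed.
6 colors suffice: 1=red, 2=red, 3=green, 4=orange, 5=yellow, 6=blue, 7=green, 8=blue, 9=purple. No two adjacent vertices share a color.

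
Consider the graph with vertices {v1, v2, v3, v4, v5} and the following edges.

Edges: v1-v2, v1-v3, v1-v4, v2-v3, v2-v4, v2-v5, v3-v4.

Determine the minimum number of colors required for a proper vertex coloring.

4

v1, v2, v3, v4 are mutually adjacent (a clique of size 4), so at least 4 colors are needed.
4 colors suffice: color 1 → {v2}; color 2 → {v3, v5}; color 3 → {v4}; color 4 → {v1}. Every edge joins two different colors.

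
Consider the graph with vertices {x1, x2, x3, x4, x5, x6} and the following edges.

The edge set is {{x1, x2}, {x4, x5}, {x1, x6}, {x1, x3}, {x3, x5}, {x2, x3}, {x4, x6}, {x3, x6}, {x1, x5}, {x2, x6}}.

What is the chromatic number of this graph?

4

x1, x2, x3, x6 are pairwise adjacent (a clique of size 4), so at least 4 colors are needed.
A valid assignment using 4 colors: x1=green, x2=yellow, x3=red, x4=red, x5=blue, x6=blue. Every edge joins two different colors.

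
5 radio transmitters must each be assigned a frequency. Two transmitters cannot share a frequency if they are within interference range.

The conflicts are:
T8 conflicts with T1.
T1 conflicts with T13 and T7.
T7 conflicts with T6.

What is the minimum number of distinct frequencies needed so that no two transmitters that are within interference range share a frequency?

2

T1 and T7 conflict, so at least 2 frequencies are needed.
Using 2 frequencies: T8=2, T1=1, T13=2, T7=2, T6=1. No two conflicting transmitters share a frequency.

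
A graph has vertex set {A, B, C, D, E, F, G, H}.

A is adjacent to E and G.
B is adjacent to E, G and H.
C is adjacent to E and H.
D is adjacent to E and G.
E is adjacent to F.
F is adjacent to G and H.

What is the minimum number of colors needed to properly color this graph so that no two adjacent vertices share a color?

B and E are adjacent, so at least 2 colors are needed.
2 colors suffice: A=2, B=2, C=2, D=2, E=1, F=2, G=1, H=1. Each edge has distinct colors on its endpoints.

2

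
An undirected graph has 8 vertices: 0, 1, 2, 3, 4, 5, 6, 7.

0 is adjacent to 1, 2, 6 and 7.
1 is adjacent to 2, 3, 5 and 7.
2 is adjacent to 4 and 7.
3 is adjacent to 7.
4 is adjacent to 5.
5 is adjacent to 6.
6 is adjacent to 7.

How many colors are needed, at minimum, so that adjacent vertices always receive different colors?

4

0, 1, 2, 7 form a clique, so at least 4 colors are needed.
4 colors suffice: color red → {1, 4, 6}; color blue → {5, 7}; color green → {0, 3}; color yellow → {2}. Each edge has distinct colors on its endpoints.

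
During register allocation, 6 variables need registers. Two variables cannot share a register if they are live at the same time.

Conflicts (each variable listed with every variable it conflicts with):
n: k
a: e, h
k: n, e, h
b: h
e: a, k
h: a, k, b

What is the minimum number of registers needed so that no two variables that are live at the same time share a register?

a and h conflict, so at least 2 registers are needed.
2 registers suffice: n=1, a=2, k=2, b=2, e=1, h=1. Every pair that conflicts lands in different registers.

2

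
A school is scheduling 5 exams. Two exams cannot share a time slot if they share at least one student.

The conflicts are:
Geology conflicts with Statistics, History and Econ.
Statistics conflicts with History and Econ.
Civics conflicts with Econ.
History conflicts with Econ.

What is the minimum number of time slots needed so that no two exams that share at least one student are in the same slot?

4

Geology, Statistics, History, Econ all conflict with each other, so at least 4 time slots are needed.
Using 4 time slots: Geology=4, Statistics=2, Civics=2, History=3, Econ=1. Each listed conflict is separated.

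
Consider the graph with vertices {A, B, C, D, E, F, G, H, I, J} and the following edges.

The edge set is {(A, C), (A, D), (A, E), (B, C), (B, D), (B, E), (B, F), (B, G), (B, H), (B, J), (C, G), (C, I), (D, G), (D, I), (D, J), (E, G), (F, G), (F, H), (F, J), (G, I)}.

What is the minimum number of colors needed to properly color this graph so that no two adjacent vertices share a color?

B, D, J form a triangle, so at least 3 colors are needed.
3 colors suffice: A=1, B=1, C=3, D=3, E=3, F=3, G=2, H=2, I=1, J=2. Each edge has distinct colors on its endpoints.

3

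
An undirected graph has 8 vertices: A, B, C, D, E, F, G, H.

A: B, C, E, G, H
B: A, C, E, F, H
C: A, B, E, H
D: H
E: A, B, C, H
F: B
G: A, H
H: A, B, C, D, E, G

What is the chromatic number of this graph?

5

A, B, C, E, H are mutually adjacent (a clique of size 5), so at least 5 colors are needed.
One proper 5-coloring: A=2, B=3, C=4, D=2, E=5, F=1, G=3, H=1. No two adjacent vertices share a color.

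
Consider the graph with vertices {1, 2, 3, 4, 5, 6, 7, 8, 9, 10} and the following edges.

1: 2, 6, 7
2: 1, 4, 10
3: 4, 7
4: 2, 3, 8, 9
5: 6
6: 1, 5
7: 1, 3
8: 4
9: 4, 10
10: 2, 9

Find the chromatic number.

The cycle 4-2-1-7-3-4 has odd length 5, so it cannot be 2-colored; at least 3 colors are needed.
3 colors suffice: color a → {1, 4, 5, 10}; color b → {2, 6, 7, 8, 9}; color c → {3}. Every edge joins two different colors.

3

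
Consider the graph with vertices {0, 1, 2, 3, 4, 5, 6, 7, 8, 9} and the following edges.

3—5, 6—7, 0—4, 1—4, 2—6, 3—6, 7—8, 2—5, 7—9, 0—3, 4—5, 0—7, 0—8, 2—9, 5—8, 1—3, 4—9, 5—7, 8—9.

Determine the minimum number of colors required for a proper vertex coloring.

3

5, 7, 8 form a triangle, so at least 3 colors are needed.
3 colors suffice: color red → {0, 1, 5, 6, 9}; color blue → {2, 3, 4, 7}; color green → {8}. Every edge joins two different colors.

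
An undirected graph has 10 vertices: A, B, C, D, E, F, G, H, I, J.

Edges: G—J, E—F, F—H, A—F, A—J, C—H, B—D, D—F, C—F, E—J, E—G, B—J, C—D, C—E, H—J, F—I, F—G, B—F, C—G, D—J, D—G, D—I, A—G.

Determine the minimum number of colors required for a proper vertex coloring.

C, E, F, G form a clique, so at least 4 colors are needed.
4 colors suffice: color red → {F, J}; color blue → {A, D, E, H}; color green → {B, G, I}; color yellow → {C}. No two adjacent vertices share a color.

4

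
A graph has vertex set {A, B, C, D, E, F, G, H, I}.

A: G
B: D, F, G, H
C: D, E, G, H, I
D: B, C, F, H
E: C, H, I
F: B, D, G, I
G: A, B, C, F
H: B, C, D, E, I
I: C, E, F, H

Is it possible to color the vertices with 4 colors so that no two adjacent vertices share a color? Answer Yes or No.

Yes

The chromatic number is 4. C, E, H, I are pairwise adjacent (a clique of size 4), so at least 4 colors are needed.
A valid assignment using 4 colors: A=red, B=blue, C=blue, D=green, E=yellow, F=red, G=green, H=red, I=green.
That is already a proper 4-coloring.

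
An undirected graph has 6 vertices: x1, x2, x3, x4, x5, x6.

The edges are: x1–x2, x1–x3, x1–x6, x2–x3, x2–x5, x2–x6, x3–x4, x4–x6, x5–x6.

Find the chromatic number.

3

x1, x2, x3 form a triangle, so at least 3 colors are needed.
One proper 3-coloring: x1=3, x2=2, x3=1, x4=2, x5=3, x6=1. Every edge joins two different colors.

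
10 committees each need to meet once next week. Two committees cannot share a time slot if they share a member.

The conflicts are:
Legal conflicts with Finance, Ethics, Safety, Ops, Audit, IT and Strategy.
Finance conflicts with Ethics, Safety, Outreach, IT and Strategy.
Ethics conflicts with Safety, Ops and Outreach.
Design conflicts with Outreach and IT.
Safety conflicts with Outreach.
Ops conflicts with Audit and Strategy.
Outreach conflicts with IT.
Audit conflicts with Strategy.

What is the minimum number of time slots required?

4

Finance, Ethics, Safety, Outreach are mutually in conflict, so at least 4 time slots are needed.
4 time slots suffice: time slot 1 → {Legal, Outreach}; time slot 2 → {Finance, Design, Ops}; time slot 3 → {Ethics, IT, Strategy}; time slot 4 → {Safety, Audit}. No two conflicting committees share a time slot.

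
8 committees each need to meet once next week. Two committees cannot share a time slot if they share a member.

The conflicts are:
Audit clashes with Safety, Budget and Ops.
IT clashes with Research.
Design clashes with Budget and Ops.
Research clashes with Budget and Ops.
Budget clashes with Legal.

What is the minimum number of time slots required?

Audit and Safety conflict, so at least 2 time slots are needed.
2 time slots suffice: time slot 1 → {IT, Safety, Budget, Ops}; time slot 2 → {Audit, Design, Research, Legal}. Each listed conflict is separated.

2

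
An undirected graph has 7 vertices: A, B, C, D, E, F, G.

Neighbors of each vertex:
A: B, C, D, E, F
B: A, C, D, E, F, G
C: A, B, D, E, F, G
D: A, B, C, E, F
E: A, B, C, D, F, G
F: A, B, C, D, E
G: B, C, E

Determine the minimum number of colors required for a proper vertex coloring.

6

A, B, C, D, E, F form a clique, so at least 6 colors are needed.
One proper 6-coloring: A=5, B=3, C=1, D=4, E=2, F=6, G=4. No two adjacent vertices share a color.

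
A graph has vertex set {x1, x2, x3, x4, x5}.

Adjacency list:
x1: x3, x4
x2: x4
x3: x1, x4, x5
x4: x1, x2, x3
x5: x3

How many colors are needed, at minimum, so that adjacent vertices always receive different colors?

x1, x3, x4 form a triangle, so at least 3 colors are needed.
3 colors suffice: color 1 → {x2, x3}; color 2 → {x4, x5}; color 3 → {x1}. Each edge has distinct colors on its endpoints.

3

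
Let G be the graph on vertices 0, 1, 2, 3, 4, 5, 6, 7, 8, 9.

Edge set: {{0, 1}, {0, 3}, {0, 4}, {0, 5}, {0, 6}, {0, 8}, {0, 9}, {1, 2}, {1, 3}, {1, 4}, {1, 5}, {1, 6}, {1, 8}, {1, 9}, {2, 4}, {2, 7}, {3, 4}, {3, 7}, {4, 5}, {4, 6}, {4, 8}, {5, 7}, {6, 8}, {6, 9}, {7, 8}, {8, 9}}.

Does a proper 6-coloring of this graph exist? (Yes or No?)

Yes

The chromatic number is 5. 0, 1, 6, 8, 9 form a clique, so at least 5 colors are needed.
5 colors suffice: color a → {1, 7}; color b → {0, 2}; color c → {4, 9}; color d → {3, 5, 8}; color e → {6}.
Since 6 ≥ 5, a proper 6-coloring certainly exists.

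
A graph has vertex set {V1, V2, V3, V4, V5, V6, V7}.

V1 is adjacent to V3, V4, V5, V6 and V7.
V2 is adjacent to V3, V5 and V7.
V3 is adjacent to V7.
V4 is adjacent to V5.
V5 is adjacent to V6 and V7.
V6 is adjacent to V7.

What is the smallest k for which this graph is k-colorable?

V1, V5, V6, V7 form a clique, so at least 4 colors are needed.
4 colors suffice: color red → {V4, V7}; color blue → {V1, V2}; color green → {V3, V5}; color yellow → {V6}. Each edge has distinct colors on its endpoints.

4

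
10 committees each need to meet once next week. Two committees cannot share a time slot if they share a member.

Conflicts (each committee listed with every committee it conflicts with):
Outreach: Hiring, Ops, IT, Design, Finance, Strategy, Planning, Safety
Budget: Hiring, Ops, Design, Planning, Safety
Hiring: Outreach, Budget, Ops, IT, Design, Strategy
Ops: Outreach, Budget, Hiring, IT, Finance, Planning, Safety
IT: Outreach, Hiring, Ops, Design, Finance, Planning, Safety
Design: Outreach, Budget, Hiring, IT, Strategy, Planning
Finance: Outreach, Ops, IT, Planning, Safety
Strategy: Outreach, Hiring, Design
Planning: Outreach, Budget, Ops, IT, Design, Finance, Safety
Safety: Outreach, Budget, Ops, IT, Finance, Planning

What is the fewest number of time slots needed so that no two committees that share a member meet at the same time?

Outreach, Ops, IT, Finance, Planning, Safety pairwise conflict, so at least 6 time slots are needed.
6 time slots suffice: time slot 1 → {Outreach, Budget}; time slot 2 → {Ops, Design}; time slot 3 → {Hiring, Planning}; time slot 4 → {IT, Strategy}; time slot 5 → {Safety}; time slot 6 → {Finance}. Each listed conflict is separated.

6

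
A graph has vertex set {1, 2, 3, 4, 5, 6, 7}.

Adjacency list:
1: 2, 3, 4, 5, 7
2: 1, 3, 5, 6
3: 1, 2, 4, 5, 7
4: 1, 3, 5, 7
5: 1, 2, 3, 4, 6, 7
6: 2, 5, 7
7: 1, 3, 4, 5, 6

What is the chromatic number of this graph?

1, 3, 4, 5, 7 are pairwise adjacent (a clique of size 5), so at least 5 colors are needed.
A valid assignment using 5 colors: 1=c, 2=d, 3=b, 4=e, 5=a, 6=b, 7=d. Each edge has distinct colors on its endpoints.

5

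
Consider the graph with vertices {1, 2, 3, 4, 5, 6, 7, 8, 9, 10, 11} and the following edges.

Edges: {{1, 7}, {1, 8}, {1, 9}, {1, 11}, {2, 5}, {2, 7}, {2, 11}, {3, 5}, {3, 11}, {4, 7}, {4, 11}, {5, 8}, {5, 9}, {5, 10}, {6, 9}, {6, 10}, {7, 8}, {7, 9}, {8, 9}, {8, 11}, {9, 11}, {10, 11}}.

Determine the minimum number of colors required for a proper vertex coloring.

1, 8, 9, 11 form a clique, so at least 4 colors are needed.
4 colors suffice: color a → {5, 6, 7, 11}; color b → {2, 3, 4, 9, 10}; color c → {8}; color d → {1}. No two adjacent vertices share a color.

4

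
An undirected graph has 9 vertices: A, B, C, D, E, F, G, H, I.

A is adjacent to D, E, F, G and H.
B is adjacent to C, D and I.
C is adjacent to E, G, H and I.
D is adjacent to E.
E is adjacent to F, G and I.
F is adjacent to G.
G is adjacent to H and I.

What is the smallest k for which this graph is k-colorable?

C, E, G, I form a clique, so at least 4 colors are needed.
4 colors suffice: color 1 → {B, E, H}; color 2 → {D, G}; color 3 → {A, C}; color 4 → {F, I}. Each edge has distinct colors on its endpoints.

4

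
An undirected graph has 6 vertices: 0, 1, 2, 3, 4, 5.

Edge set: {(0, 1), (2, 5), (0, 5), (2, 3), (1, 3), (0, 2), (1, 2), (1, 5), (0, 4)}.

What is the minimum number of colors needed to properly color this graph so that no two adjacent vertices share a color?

0, 1, 2, 5 are mutually adjacent (a clique of size 4), so at least 4 colors are needed.
A valid assignment using 4 colors: 0=b, 1=c, 2=a, 3=b, 4=a, 5=d. No two adjacent vertices share a color.

4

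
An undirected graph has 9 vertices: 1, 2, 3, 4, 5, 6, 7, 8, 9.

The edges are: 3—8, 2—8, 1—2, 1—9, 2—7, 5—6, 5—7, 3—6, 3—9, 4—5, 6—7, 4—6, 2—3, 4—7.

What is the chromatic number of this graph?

4, 5, 6, 7 form a clique, so at least 4 colors are needed.
4 colors suffice: color a → {1, 3, 7}; color b → {2, 6, 9}; color c → {4, 8}; color d → {5}. Each edge has distinct colors on its endpoints.

4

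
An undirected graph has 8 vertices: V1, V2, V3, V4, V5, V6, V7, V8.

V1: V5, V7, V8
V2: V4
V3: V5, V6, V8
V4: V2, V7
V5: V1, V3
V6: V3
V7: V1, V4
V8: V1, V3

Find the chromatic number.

V1 and V5 are adjacent, so at least 2 colors are needed.
2 colors suffice: V1=red, V2=blue, V3=red, V4=red, V5=blue, V6=blue, V7=blue, V8=blue. Each edge has distinct colors on its endpoints.

2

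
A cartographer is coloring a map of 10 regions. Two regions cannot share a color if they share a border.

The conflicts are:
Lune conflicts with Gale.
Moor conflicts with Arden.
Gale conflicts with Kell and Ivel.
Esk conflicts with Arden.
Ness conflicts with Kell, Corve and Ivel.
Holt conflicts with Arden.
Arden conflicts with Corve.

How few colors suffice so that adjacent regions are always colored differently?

Holt and Arden conflict, so at least 2 colors are needed.
A valid assignment using 2 colors: Lune=2, Moor=2, Gale=1, Esk=2, Ness=1, Kell=2, Holt=2, Arden=1, Corve=2, Ivel=2. No two conflicting regions share a color.

2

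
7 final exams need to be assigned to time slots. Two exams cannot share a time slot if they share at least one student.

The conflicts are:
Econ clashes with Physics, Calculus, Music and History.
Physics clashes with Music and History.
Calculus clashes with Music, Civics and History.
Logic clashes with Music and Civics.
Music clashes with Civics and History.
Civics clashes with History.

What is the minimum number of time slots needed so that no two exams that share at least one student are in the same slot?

4

Econ, Physics, Music, History are mutually in conflict, so at least 4 time slots are needed.
4 time slots suffice: Econ=4, Physics=3, Calculus=3, Logic=2, Music=1, Civics=4, History=2. Every pair that conflicts lands in different time slots.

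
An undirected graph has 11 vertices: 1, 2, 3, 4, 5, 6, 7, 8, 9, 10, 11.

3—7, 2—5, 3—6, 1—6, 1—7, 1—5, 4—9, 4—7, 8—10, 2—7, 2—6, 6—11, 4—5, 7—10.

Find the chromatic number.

2 and 5 are adjacent, so at least 2 colors are needed.
2 colors suffice: color a → {5, 6, 7, 8, 9}; color b → {1, 2, 3, 4, 10, 11}. No two adjacent vertices share a color.

2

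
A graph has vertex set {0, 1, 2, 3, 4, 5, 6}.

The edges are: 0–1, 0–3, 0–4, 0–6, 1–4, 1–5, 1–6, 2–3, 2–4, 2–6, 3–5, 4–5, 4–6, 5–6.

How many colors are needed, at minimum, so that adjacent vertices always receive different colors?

4

0, 1, 4, 6 are mutually adjacent (a clique of size 4), so at least 4 colors are needed.
One proper 4-coloring: 0=green, 1=yellow, 2=green, 3=red, 4=blue, 5=green, 6=red. Every edge joins two different colors.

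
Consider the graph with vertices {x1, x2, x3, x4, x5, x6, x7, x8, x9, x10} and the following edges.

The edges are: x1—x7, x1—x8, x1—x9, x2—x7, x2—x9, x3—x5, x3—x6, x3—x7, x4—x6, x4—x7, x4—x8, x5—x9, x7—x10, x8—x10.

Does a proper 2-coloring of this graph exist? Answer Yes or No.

The cycle x7-x2-x9-x5-x3-x7 has odd length 5, so it cannot be 2-colored; at least 3 colors are needed.
So 2 colors are not enough.

No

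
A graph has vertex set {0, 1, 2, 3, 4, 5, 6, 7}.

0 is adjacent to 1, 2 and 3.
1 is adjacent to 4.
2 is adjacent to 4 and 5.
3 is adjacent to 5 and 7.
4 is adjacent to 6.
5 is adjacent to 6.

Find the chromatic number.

0 and 3 are adjacent, so at least 2 colors are needed.
2 colors suffice: color red → {1, 2, 3, 6}; color blue → {0, 4, 5, 7}. Every edge joins two different colors.

2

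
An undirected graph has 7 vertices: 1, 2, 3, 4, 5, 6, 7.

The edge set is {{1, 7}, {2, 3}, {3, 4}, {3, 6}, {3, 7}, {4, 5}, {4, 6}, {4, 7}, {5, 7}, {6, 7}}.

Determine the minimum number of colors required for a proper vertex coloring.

4

3, 4, 6, 7 are mutually adjacent (a clique of size 4), so at least 4 colors are needed.
One proper 4-coloring: 1=blue, 2=red, 3=blue, 4=green, 5=blue, 6=yellow, 7=red. Every edge joins two different colors.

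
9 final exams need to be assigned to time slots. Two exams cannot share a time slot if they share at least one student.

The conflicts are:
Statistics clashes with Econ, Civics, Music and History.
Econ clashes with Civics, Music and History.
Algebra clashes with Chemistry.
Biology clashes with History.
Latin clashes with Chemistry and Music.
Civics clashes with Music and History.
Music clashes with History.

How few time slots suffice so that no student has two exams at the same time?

Statistics, Econ, Civics, Music, History pairwise conflict, so at least 5 time slots are needed.
5 time slots suffice: Statistics=4, Econ=3, Algebra=1, Biology=2, Latin=1, Civics=5, Chemistry=2, Music=2, History=1. No two conflicting exams share a time slot.

5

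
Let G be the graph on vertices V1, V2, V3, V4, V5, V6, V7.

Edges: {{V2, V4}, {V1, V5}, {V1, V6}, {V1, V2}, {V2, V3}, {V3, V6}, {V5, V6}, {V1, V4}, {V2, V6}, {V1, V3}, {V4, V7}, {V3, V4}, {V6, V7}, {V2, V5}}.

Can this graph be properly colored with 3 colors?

V1, V2, V5, V6 are pairwise adjacent (a clique of size 4), so at least 4 colors are needed.
So 3 colors are not enough.

No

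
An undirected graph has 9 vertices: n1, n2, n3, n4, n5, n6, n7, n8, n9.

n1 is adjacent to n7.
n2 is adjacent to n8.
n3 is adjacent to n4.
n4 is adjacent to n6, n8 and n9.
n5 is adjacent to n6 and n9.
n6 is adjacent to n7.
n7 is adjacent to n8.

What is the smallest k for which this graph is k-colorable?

2

n5 and n6 are adjacent, so at least 2 colors are needed.
2 colors suffice: color 1 → {n2, n4, n5, n7}; color 2 → {n1, n3, n6, n8, n9}. Each edge has distinct colors on its endpoints.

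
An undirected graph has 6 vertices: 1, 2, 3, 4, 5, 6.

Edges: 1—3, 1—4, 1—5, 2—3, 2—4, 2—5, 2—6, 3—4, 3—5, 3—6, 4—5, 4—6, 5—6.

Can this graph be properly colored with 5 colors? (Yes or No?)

Yes

The chromatic number is 5. 2, 3, 4, 5, 6 are mutually adjacent (a clique of size 5), so at least 5 colors are needed.
5 colors suffice: color a → {3}; color b → {4}; color c → {5}; color d → {1, 6}; color e → {2}.
That is already a proper 5-coloring.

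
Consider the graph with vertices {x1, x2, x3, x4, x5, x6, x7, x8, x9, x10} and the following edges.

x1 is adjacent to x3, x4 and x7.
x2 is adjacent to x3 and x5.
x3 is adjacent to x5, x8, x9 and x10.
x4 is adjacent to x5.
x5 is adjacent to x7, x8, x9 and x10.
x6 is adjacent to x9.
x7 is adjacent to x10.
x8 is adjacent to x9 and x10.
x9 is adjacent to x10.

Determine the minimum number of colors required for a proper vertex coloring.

5

x3, x5, x8, x9, x10 form a clique, so at least 5 colors are needed.
5 colors suffice: x1=1, x2=3, x3=2, x4=2, x5=1, x6=1, x7=2, x8=5, x9=3, x10=4. No two adjacent vertices share a color.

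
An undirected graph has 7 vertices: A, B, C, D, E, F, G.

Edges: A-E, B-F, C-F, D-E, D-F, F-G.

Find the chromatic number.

2

C and F are adjacent, so at least 2 colors are needed.
2 colors suffice: color 1 → {E, F}; color 2 → {A, B, C, D, G}. Every edge joins two different colors.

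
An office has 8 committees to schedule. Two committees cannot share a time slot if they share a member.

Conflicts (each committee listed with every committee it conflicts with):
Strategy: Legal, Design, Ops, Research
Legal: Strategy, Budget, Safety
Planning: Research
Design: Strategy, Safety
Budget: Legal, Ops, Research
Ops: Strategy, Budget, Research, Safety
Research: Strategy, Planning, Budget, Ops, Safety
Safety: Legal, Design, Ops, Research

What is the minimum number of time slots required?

Ops, Research, Safety are mutually in conflict, so at least 3 time slots are needed.
3 time slots suffice: time slot 1 → {Legal, Design, Research}; time slot 2 → {Strategy, Planning, Budget, Safety}; time slot 3 → {Ops}. Each listed conflict is separated.

3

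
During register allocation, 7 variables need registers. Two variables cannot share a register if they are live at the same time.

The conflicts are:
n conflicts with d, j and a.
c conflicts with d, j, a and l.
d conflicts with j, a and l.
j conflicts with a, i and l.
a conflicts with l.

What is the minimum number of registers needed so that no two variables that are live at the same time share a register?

5

c, d, j, a, l all conflict with each other, so at least 5 registers are needed.
5 registers suffice: register 1 → {j}; register 2 → {d, i}; register 3 → {a}; register 4 → {n, c}; register 5 → {l}. No two conflicting variables share a register.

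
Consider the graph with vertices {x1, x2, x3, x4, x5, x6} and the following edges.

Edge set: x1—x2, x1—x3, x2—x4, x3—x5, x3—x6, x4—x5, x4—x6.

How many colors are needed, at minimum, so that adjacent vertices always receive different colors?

The cycle x5-x4-x2-x1-x3-x5 has odd length 5, so it cannot be 2-colored; at least 3 colors are needed.
One proper 3-coloring: x1=3, x2=2, x3=1, x4=1, x5=2, x6=2. Every edge joins two different colors.

3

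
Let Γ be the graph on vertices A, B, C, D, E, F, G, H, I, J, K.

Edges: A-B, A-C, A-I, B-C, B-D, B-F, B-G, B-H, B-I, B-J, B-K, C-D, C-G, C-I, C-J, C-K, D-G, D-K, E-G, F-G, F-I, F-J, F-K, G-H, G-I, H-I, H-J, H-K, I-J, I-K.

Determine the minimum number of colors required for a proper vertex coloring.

B, F, I, J form a clique, so at least 4 colors are needed.
4 colors suffice: A=4, B=1, C=3, D=2, E=1, F=3, G=4, H=3, I=2, J=4, K=4. Every edge joins two different colors.

4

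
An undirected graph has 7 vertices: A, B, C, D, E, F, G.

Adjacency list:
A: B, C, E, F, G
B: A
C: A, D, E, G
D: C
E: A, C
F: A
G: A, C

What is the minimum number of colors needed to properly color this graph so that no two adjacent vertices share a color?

A, C, E form a triangle, so at least 3 colors are needed.
One proper 3-coloring: A=red, B=blue, C=blue, D=red, E=green, F=blue, G=green. No two adjacent vertices share a color.

3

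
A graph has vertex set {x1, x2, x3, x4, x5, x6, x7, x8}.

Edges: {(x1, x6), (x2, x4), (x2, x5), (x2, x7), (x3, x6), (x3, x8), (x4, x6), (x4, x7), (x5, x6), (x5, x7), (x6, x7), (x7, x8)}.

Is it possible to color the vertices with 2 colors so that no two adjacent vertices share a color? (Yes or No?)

x2, x4, x7 form a triangle, so at least 3 colors are needed.
So 2 colors are not enough.

No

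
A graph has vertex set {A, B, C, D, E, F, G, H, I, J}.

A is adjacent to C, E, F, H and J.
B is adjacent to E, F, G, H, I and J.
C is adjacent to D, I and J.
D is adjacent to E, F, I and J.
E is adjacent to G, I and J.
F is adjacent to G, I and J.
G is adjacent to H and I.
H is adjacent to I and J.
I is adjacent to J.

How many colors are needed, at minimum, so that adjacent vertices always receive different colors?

4

D, F, I, J are mutually adjacent (a clique of size 4), so at least 4 colors are needed.
A valid assignment using 4 colors: A=2, B=4, C=3, D=4, E=3, F=3, G=1, H=3, I=2, J=1. No two adjacent vertices share a color.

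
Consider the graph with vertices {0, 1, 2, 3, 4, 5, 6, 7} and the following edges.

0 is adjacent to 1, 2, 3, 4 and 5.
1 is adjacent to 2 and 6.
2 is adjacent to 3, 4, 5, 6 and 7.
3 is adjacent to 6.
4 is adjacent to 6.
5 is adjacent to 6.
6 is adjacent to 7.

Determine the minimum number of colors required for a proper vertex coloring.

2, 6, 7 are pairwise adjacent, so at least 3 colors are needed.
3 colors suffice: color red → {2}; color blue → {0, 6}; color green → {1, 3, 4, 5, 7}. Every edge joins two different colors.

3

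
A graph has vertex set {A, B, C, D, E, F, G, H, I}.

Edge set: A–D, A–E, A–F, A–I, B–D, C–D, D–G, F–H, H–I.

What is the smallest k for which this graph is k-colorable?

2

A and I are adjacent, so at least 2 colors are needed.
2 colors suffice: color 1 → {A, B, C, G, H}; color 2 → {D, E, F, I}. Each edge has distinct colors on its endpoints.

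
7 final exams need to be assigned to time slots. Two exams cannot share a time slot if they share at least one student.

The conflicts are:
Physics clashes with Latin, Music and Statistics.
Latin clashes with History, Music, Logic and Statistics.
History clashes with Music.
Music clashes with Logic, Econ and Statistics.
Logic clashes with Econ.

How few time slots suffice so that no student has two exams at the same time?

Physics, Latin, Music, Statistics pairwise conflict, so at least 4 time slots are needed.
A valid assignment using 4 time slots: Physics=3, Latin=2, History=3, Music=1, Logic=3, Econ=2, Statistics=4. No two conflicting exams share a time slot.

4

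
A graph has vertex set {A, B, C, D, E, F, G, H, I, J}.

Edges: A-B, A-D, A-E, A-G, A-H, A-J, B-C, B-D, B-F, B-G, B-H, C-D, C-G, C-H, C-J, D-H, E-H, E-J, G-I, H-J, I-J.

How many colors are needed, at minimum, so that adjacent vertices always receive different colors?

A, B, D, H are pairwise adjacent (a clique of size 4), so at least 4 colors are needed.
4 colors suffice: A=red, B=green, C=red, D=yellow, E=yellow, F=red, G=blue, H=blue, I=red, J=green. Each edge has distinct colors on its endpoints.

4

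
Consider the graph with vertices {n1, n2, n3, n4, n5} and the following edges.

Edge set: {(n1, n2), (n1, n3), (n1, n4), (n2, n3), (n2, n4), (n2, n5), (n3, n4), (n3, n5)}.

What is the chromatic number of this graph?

n1, n2, n3, n4 are mutually adjacent (a clique of size 4), so at least 4 colors are needed.
4 colors suffice: color 1 → {n2}; color 2 → {n3}; color 3 → {n4, n5}; color 4 → {n1}. Every edge joins two different colors.

4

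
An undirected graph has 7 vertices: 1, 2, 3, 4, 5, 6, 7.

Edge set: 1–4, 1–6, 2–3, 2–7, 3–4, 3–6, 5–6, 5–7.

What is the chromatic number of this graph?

3

The cycle 6-3-2-7-5-6 has odd length 5, so it cannot be 2-colored; at least 3 colors are needed.
A valid assignment using 3 colors: 1=b, 2=a, 3=b, 4=a, 5=c, 6=a, 7=b. Each edge has distinct colors on its endpoints.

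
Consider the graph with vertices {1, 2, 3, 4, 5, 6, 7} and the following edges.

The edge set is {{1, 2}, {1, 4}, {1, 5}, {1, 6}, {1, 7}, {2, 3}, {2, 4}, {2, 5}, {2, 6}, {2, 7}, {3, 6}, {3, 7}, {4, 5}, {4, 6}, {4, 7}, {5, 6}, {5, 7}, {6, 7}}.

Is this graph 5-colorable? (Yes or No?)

No

1, 2, 4, 5, 6, 7 are pairwise adjacent (a clique of size 6), so at least 6 colors are needed.
So 5 colors are not enough.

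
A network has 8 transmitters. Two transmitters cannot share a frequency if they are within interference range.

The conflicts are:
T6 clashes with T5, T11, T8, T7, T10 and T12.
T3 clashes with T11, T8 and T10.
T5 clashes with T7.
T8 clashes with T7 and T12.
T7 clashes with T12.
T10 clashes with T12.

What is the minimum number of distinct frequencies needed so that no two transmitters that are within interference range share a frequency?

4

T6, T8, T7, T12 are mutually in conflict, so at least 4 frequencies are needed.
4 frequencies suffice: frequency 1 → {T6, T3}; frequency 2 → {T11, T7, T10}; frequency 3 → {T5, T12}; frequency 4 → {T8}. Every pair that conflicts lands in different frequencies.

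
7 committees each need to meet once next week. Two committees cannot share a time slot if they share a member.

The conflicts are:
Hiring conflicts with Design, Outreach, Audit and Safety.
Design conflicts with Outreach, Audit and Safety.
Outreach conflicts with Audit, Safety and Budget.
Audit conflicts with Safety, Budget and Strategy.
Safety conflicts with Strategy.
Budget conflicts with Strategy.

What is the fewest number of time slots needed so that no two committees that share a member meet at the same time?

Hiring, Design, Outreach, Audit, Safety all conflict with each other, so at least 5 time slots are needed.
Using 5 time slots: Hiring=4, Design=5, Outreach=2, Audit=1, Safety=3, Budget=3, Strategy=2. Each listed conflict is separated.

5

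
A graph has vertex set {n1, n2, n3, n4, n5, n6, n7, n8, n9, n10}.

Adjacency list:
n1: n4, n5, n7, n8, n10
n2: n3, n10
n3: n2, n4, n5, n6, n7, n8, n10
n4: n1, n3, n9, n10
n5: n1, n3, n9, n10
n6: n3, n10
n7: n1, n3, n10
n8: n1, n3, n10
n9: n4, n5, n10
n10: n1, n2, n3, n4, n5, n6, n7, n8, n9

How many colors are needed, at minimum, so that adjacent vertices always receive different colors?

3

n1, n4, n10 are mutually adjacent, so at least 3 colors are needed.
3 colors suffice: color 1 → {n10}; color 2 → {n1, n3, n9}; color 3 → {n2, n4, n5, n6, n7, n8}. Each edge has distinct colors on its endpoints.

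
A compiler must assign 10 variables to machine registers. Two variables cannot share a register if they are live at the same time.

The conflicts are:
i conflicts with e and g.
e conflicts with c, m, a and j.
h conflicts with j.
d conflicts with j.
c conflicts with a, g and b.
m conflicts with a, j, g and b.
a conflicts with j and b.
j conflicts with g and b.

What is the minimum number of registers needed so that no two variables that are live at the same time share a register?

4

m, a, j, b are mutually in conflict, so at least 4 registers are needed.
4 registers suffice: register 1 → {i, c, j}; register 2 → {e, h, d, g, b}; register 3 → {a}; register 4 → {m}. Every pair that conflicts lands in different registers.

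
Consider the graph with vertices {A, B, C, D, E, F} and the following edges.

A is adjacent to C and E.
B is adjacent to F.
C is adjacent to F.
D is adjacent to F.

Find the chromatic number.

2

D and F are adjacent, so at least 2 colors are needed.
A valid assignment using 2 colors: A=1, B=2, C=2, D=2, E=2, F=1. Every edge joins two different colors.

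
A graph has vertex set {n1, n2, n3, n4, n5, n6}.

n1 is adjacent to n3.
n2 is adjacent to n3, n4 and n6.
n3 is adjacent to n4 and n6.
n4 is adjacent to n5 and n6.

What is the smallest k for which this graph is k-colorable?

4

n2, n3, n4, n6 form a clique, so at least 4 colors are needed.
One proper 4-coloring: n1=2, n2=4, n3=1, n4=2, n5=1, n6=3. No two adjacent vertices share a color.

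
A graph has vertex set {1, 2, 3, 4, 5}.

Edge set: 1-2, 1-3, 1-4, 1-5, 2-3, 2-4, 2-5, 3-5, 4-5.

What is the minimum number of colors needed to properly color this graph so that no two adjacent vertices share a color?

4

1, 2, 3, 5 are pairwise adjacent (a clique of size 4), so at least 4 colors are needed.
A valid assignment using 4 colors: 1=b, 2=a, 3=d, 4=d, 5=c. Every edge joins two different colors.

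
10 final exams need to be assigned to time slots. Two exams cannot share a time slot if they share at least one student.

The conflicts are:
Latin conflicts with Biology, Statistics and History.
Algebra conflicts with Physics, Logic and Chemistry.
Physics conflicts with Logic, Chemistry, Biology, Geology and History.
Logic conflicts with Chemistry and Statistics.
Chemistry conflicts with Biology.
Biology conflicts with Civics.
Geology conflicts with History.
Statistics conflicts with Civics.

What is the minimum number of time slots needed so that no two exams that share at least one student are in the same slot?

4

Algebra, Physics, Logic, Chemistry are mutually in conflict, so at least 4 time slots are needed.
A valid assignment using 4 time slots: Latin=1, Algebra=4, Physics=1, Logic=2, Chemistry=3, Biology=2, Geology=3, Statistics=3, History=2, Civics=1. Every pair that conflicts lands in different time slots.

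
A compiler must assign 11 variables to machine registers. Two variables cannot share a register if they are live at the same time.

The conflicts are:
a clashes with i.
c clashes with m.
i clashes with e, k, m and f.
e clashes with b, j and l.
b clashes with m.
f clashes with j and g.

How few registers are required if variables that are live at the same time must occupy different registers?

i and k conflict, so at least 2 registers are needed.
2 registers suffice: a=2, c=1, i=1, e=2, k=2, b=1, m=2, f=2, j=1, g=1, l=1. Every pair that conflicts lands in different registers.

2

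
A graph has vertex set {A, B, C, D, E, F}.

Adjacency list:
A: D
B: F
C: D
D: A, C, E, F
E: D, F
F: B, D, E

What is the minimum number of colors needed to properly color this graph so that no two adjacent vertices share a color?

3

D, E, F are mutually adjacent, so at least 3 colors are needed.
3 colors suffice: color 1 → {B, D}; color 2 → {A, C, F}; color 3 → {E}. Each edge has distinct colors on its endpoints.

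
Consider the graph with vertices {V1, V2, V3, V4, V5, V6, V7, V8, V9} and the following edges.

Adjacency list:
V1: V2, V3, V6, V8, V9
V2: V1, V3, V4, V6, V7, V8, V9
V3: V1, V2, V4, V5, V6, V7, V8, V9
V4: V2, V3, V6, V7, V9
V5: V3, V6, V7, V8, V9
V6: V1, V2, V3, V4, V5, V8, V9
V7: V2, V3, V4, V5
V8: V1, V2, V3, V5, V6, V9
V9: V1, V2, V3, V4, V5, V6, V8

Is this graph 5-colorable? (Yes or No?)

V1, V2, V3, V6, V8, V9 are pairwise adjacent (a clique of size 6), so at least 6 colors are needed.
So 5 colors are not enough.

No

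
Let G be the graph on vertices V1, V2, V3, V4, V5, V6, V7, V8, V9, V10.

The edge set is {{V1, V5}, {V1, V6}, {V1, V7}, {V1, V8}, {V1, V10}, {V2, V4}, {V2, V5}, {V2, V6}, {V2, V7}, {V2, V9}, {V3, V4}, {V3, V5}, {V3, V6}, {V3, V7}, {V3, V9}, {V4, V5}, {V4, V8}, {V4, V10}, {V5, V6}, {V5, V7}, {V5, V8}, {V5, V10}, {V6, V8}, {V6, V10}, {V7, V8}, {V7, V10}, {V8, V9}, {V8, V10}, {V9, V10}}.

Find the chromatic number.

V1, V5, V6, V8, V10 are mutually adjacent (a clique of size 5), so at least 5 colors are needed.
One proper 5-coloring: V1=5, V2=2, V3=2, V4=4, V5=1, V6=4, V7=4, V8=3, V9=1, V10=2. No two adjacent vertices share a color.

5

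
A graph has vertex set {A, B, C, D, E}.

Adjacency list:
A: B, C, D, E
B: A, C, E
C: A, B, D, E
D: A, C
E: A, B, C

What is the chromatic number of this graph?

4

A, B, C, E are pairwise adjacent (a clique of size 4), so at least 4 colors are needed.
A valid assignment using 4 colors: A=2, B=4, C=1, D=3, E=3. Each edge has distinct colors on its endpoints.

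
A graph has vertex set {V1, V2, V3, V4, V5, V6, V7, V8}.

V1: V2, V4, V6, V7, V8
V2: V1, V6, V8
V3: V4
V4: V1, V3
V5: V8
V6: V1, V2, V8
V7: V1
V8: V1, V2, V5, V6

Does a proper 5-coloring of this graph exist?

Yes

The chromatic number is 4. V1, V2, V6, V8 are pairwise adjacent (a clique of size 4), so at least 4 colors are needed.
4 colors suffice: color 1 → {V1, V3, V5}; color 2 → {V4, V7, V8}; color 3 → {V2}; color 4 → {V6}.
Since 5 ≥ 4, a proper 5-coloring certainly exists.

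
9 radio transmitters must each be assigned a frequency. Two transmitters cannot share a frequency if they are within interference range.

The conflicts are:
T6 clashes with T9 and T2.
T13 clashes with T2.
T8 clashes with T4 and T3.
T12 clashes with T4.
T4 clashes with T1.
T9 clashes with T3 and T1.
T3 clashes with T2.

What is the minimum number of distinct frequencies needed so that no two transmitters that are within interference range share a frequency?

3

The cycle T4-T8-T3-T9-T1-T4 has odd length 5, so it cannot be 2-colored; at least 3 frequencies are needed.
Using 3 frequencies: T6=2, T13=2, T8=3, T12=2, T4=1, T9=1, T3=2, T1=2, T2=1. Every pair that conflicts lands in different frequencies.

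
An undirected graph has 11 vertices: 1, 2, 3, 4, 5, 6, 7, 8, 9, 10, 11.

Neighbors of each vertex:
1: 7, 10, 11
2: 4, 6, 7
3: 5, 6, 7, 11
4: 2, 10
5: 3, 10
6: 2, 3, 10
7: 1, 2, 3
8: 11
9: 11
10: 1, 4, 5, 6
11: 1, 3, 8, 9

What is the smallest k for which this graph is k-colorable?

The cycle 1-11-3-5-10-1 has odd length 5, so it cannot be 2-colored; at least 3 colors are needed.
3 colors suffice: color a → {2, 3, 8, 9, 10}; color b → {4, 5, 6, 7, 11}; color c → {1}. No two adjacent vertices share a color.

3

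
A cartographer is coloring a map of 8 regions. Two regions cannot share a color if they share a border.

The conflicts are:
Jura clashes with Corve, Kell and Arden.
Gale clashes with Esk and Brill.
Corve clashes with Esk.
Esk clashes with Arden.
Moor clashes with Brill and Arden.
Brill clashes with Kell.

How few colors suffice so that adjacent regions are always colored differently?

The cycle Jura-Kell-Brill-Moor-Arden-Jura has odd length 5, so it cannot be 2-colored; at least 3 colors are needed.
3 colors suffice: color 1 → {Corve, Brill, Arden}; color 2 → {Jura, Esk, Moor}; color 3 → {Gale, Kell}. No two conflicting regions share a color.

3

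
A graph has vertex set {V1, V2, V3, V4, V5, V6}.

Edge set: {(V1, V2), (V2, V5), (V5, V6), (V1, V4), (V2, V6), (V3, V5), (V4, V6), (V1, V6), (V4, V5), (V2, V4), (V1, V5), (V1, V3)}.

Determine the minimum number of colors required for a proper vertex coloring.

V1, V2, V4, V5, V6 are mutually adjacent (a clique of size 5), so at least 5 colors are needed.
5 colors suffice: color 1 → {V1}; color 2 → {V5}; color 3 → {V3, V6}; color 4 → {V2}; color 5 → {V4}. No two adjacent vertices share a color.

5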